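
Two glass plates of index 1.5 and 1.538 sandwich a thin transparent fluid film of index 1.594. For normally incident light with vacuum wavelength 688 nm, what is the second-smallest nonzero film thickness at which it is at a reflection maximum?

324 nm

At the upper boundary (n = 1.5 to n = 1.594) the reflected ray undergoes a half-wave phase shift.
At the lower boundary (n = 1.594 to n = 1.538) the reflected ray undergoes no phase shift.
The two reflections differ by half a wavelength.
With one net inversion, constructive interference in reflection requires 2 n t = (m + ½) λ.
The second-smallest nonzero thickness corresponds to m = 1: t = (m + ½) λ / (2 n) = 1.50 × 688 / (2 × 1.594) = 324 nm.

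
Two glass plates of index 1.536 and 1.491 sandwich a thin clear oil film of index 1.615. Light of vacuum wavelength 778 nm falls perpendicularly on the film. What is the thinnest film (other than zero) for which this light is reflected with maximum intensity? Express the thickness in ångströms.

Top surface (1.536 → 1.615): reflection off a higher-index medium gives a half-wave phase shift.
Bottom surface (1.615 → 1.491): reflection off a lower-index medium gives no phase shift.
The two reflections differ by half a wavelength.
With one net inversion, constructive interference in reflection requires 2 n t = (m + ½) λ.
Minimum at m = 0: t = λ / (4 n) = 778 / (4 × 1.615) = 120 nm.

1204 Å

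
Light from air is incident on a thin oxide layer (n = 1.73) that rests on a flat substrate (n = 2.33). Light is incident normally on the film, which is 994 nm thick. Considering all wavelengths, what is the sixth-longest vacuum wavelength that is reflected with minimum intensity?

625 nm

Ray reflecting at the top interface goes from n = 1.0 toward n = 1.73: a half-wave phase shift.
Bottom surface (1.73 → 2.33): reflection off a higher-index medium gives a half-wave phase shift.
The two reflections carry the same phase change, so no net offset.
So the condition for destructive reflection is 2 n t = (m + ½) λ.
λ = 2 n t / (m + ½). The sixth-longest wavelength is m = 5: λ = 2 × 1.73 × 994 / 5.50 = 625 nm.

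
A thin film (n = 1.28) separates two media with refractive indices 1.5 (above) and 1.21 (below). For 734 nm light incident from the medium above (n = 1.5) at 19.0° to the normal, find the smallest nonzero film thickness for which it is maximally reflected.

Top surface (1.5 → 1.28): reflection off a lower-index medium gives no phase shift.
Bottom surface (1.28 → 1.21): reflection off a lower-index medium gives no phase shift.
The two reflections carry the same phase change, so no net offset.
With no net inversion, constructive interference in reflection requires 2 n t cos θ_r = m λ.
Snell's law: 1.5 sin 19.0° = 1.28 sin θ_r → sin θ_r = 0.382, cos θ_r = 0.924.
Minimum nonzero at m = 1: t = λ / (2 n cos θ_r) = 734 / (2 × 1.28 × 0.924) = 310 nm.

310 nm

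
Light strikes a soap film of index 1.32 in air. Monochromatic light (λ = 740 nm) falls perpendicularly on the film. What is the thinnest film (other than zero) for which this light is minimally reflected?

280 nm

Top surface (1.0 → 1.32): reflection off a higher-index medium gives a half-wave phase shift.
Bottom surface (1.32 → 1.0): reflection off a lower-index medium gives no phase shift.
Exactly one π shift → a net half-wave offset.
For minimum reflection here: 2 n t = m λ.
Minimum nonzero at m = 1: t = λ / (2 n) = 740 / (2 × 1.32) = 280 nm.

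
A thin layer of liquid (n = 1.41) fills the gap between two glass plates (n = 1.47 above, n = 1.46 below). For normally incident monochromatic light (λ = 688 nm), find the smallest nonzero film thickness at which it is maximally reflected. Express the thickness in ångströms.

1220 Å

Ray reflecting at the top interface goes from n = 1.47 toward n = 1.41: no phase shift.
Ray reflecting at the bottom interface goes from n = 1.41 toward n = 1.46: a half-wave phase shift.
The two reflections differ by half a wavelength.
For bright reflection here: 2 n t = (m + ½) λ.
Minimum at m = 0: t = λ / (4 n) = 688 / (4 × 1.41) = 122 nm.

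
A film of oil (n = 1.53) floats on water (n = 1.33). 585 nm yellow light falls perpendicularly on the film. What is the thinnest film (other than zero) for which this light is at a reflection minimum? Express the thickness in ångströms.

1912 Å

At the upper boundary (n = 1.0 to n = 1.53) the reflected ray undergoes a half-wave phase shift.
Ray reflecting at the bottom interface goes from n = 1.53 toward n = 1.33: no phase shift.
Net: one phase inversion between the two reflected rays.
For minimum reflection here: 2 n t = m λ.
Minimum nonzero at m = 1: t = λ / (2 n) = 585 / (2 × 1.53) = 191 nm.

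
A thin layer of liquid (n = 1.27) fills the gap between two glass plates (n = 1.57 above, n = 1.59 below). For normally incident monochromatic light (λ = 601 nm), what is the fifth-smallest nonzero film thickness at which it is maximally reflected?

1065 nm

At the upper boundary (n = 1.57 to n = 1.27) the reflected ray undergoes no phase shift.
Ray reflecting at the bottom interface goes from n = 1.27 toward n = 1.59: a half-wave phase shift.
The two reflections differ by half a wavelength.
With one net inversion, constructive interference in reflection requires 2 n t = (m + ½) λ.
The fifth-smallest nonzero thickness corresponds to m = 4: t = (m + ½) λ / (2 n) = 4.50 × 601 / (2 × 1.27) = 1065 nm.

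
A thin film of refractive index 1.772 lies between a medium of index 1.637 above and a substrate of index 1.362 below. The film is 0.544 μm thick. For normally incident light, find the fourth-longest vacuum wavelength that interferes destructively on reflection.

Ray reflecting at the top interface goes from n = 1.637 toward n = 1.772: a half-wave phase shift.
Bottom surface (1.772 → 1.362): reflection off a lower-index medium gives no phase shift.
Exactly one π shift → a net half-wave offset.
With one net inversion, destructive interference in reflection requires 2 n t = m λ.
λ = 2 n t / m. The fourth-longest wavelength is m = 4: λ = 2 × 1.772 × 544 / 4.00 = 482 nm.

482 nm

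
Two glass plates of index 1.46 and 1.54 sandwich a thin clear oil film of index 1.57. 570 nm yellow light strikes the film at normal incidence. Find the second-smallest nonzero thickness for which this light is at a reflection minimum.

Top surface (1.46 → 1.57): reflection off a higher-index medium gives a half-wave phase shift.
At the lower boundary (n = 1.57 to n = 1.54) the reflected ray undergoes no phase shift.
Net: one phase inversion between the two reflected rays.
So the condition for destructive reflection is 2 n t = m λ.
The second-smallest nonzero thickness corresponds to m = 2: t = m λ / (2 n) = 2.00 × 570 / (2 × 1.57) = 363 nm.

363 nm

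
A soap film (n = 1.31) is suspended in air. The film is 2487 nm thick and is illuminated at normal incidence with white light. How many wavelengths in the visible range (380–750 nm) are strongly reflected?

At the upper boundary (n = 1.0 to n = 1.31) the reflected ray undergoes a half-wave phase shift.
Bottom surface (1.31 → 1.0): reflection off a lower-index medium gives no phase shift.
Exactly one π shift → a net half-wave offset.
For strong reflection here: 2 n t = (m + ½) λ.
λ = 2 n t / (m + ½) = 6516 / (m + ½) nm.
m=8: 767 nm (IR); m=9: 686 nm (visible); m=10: 621 nm (visible); m=11: 567 nm (visible); m=12: 521 nm (visible); m=13: 483 nm (visible); m=14: 449 nm (visible); m=15: 420 nm (visible); m=16: 395 nm (visible); m=17: 372 nm (UV).

8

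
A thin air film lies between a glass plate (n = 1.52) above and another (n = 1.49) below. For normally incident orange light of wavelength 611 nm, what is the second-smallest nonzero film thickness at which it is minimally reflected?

At the upper boundary (n = 1.52 to n = 1.0) the reflected ray undergoes no phase shift.
At the lower boundary (n = 1.0 to n = 1.49) the reflected ray undergoes a half-wave phase shift.
Net: one phase inversion between the two reflected rays.
So the condition for destructive reflection is 2 n t = m λ.
The second-smallest nonzero thickness corresponds to m = 2: t = m λ / (2 n) = 2.00 × 611 / (2 × 1.0) = 611 nm.

611 nm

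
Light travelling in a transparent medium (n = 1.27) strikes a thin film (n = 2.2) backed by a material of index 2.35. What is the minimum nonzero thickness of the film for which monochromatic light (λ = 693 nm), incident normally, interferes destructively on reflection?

Ray reflecting at the top interface goes from n = 1.27 toward n = 2.2: a half-wave phase shift.
At the lower boundary (n = 2.2 to n = 2.35) the reflected ray undergoes a half-wave phase shift.
Zero or two π shifts → no net half-wave offset.
So the condition for destructive reflection is 2 n t = (m + ½) λ.
Minimum at m = 0: t = λ / (4 n) = 693 / (4 × 2.2) = 78.8 nm.

78.8 nm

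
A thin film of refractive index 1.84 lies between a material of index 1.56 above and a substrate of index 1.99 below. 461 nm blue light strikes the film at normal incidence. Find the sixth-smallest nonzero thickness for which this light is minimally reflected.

689 nm

Top surface (1.56 → 1.84): reflection off a higher-index medium gives a half-wave phase shift.
Ray reflecting at the bottom interface goes from n = 1.84 toward n = 1.99: a half-wave phase shift.
The two reflections carry the same phase change, so no net offset.
For minimum reflection here: 2 n t = (m + ½) λ.
The sixth-smallest nonzero thickness corresponds to m = 5: t = (m + ½) λ / (2 n) = 5.50 × 461 / (2 × 1.84) = 689 nm.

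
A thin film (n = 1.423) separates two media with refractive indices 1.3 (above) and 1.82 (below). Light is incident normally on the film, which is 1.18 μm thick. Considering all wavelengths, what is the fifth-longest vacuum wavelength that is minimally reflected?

At the upper boundary (n = 1.3 to n = 1.423) the reflected ray undergoes a half-wave phase shift.
At the lower boundary (n = 1.423 to n = 1.82) the reflected ray undergoes a half-wave phase shift.
Zero or two π shifts → no net half-wave offset.
For dark reflection here: 2 n t = (m + ½) λ.
λ = 2 n t / (m + ½). The fifth-longest wavelength is m = 4: λ = 2 × 1.423 × 1180 / 4.50 = 746 nm.

746 nm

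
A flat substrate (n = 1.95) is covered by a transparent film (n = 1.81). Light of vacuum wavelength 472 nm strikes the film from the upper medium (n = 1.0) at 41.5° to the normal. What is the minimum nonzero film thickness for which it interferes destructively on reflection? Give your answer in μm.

0.0701 μm

At the upper boundary (n = 1.0 to n = 1.81) the reflected ray undergoes a half-wave phase shift.
At the lower boundary (n = 1.81 to n = 1.95) the reflected ray undergoes a half-wave phase shift.
Net: no relative phase inversion (both shifts match).
For dark reflection here: 2 n t cos θ_r = (m + ½) λ.
Snell's law: 1.0 sin 41.5° = 1.81 sin θ_r → sin θ_r = 0.366, cos θ_r = 0.931.
Minimum at m = 0: t = λ / (4 n cos θ_r) = 472 / (4 × 1.81 × 0.931) = 70.1 nm.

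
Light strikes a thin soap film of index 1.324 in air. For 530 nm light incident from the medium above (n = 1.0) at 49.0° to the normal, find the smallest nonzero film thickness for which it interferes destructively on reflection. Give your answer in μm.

Top surface (1.0 → 1.324): reflection off a higher-index medium gives a half-wave phase shift.
Ray reflecting at the bottom interface goes from n = 1.324 toward n = 1.0: no phase shift.
The two reflections differ by half a wavelength.
With one net inversion, destructive interference in reflection requires 2 n t cos θ_r = m λ.
Snell's law: 1.0 sin 49.0° = 1.324 sin θ_r → sin θ_r = 0.570, cos θ_r = 0.822.
Minimum nonzero at m = 1: t = λ / (2 n cos θ_r) = 530 / (2 × 1.324 × 0.822) = 244 nm.

0.244 μm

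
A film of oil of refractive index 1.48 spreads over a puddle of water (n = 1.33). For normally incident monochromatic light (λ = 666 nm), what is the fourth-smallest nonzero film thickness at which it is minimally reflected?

900 nm

Top surface (1.0 → 1.48): reflection off a higher-index medium gives a half-wave phase shift.
Bottom surface (1.48 → 1.33): reflection off a lower-index medium gives no phase shift.
Net: one phase inversion between the two reflected rays.
With one net inversion, destructive interference in reflection requires 2 n t = m λ.
The fourth-smallest nonzero thickness corresponds to m = 4: t = m λ / (2 n) = 4.00 × 666 / (2 × 1.48) = 900 nm.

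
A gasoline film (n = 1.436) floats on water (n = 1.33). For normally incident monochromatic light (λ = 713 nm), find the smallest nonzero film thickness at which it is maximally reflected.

Top surface (1.0 → 1.436): reflection off a higher-index medium gives a half-wave phase shift.
Bottom surface (1.436 → 1.33): reflection off a lower-index medium gives no phase shift.
The two reflections differ by half a wavelength.
With one net inversion, constructive interference in reflection requires 2 n t = (m + ½) λ.
Minimum at m = 0: t = λ / (4 n) = 713 / (4 × 1.436) = 124 nm.

124 nm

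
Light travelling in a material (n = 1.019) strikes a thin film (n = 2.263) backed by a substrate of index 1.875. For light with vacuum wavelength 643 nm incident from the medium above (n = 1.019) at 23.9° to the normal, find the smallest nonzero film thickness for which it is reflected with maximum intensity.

Top surface (1.019 → 2.263): reflection off a higher-index medium gives a half-wave phase shift.
At the lower boundary (n = 2.263 to n = 1.875) the reflected ray undergoes no phase shift.
Net: one phase inversion between the two reflected rays.
With one net inversion, constructive interference in reflection requires 2 n t cos θ_r = (m + ½) λ.
Snell's law: 1.019 sin 23.9° = 2.263 sin θ_r → sin θ_r = 0.182, cos θ_r = 0.983.
Minimum at m = 0: t = λ / (4 n cos θ_r) = 643 / (4 × 2.263 × 0.983) = 72.2 nm.

72.2 nm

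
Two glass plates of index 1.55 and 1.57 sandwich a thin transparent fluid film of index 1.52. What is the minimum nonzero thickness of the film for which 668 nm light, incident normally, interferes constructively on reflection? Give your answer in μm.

At the upper boundary (n = 1.55 to n = 1.52) the reflected ray undergoes no phase shift.
Ray reflecting at the bottom interface goes from n = 1.52 toward n = 1.57: a half-wave phase shift.
The two reflections differ by half a wavelength.
With one net inversion, constructive interference in reflection requires 2 n t = (m + ½) λ.
Minimum at m = 0: t = λ / (4 n) = 668 / (4 × 1.52) = 110 nm.

0.110 μm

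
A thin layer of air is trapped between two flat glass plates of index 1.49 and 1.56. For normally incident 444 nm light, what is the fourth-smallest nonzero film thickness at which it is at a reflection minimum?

888 nm

At the upper boundary (n = 1.49 to n = 1.0) the reflected ray undergoes no phase shift.
Bottom surface (1.0 → 1.56): reflection off a higher-index medium gives a half-wave phase shift.
Exactly one π shift → a net half-wave offset.
With one net inversion, destructive interference in reflection requires 2 n t = m λ.
The fourth-smallest nonzero thickness corresponds to m = 4: t = m λ / (2 n) = 4.00 × 444 / (2 × 1.0) = 888 nm.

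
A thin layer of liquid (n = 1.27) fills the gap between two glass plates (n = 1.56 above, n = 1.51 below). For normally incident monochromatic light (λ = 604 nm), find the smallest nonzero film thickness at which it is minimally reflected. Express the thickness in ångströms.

At the upper boundary (n = 1.56 to n = 1.27) the reflected ray undergoes no phase shift.
Bottom surface (1.27 → 1.51): reflection off a higher-index medium gives a half-wave phase shift.
Exactly one π shift → a net half-wave offset.
So the condition for destructive reflection is 2 n t = m λ.
Minimum nonzero at m = 1: t = λ / (2 n) = 604 / (2 × 1.27) = 238 nm.

2378 Å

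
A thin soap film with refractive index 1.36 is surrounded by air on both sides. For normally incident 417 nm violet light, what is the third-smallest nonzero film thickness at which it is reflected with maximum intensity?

383 nm

Ray reflecting at the top interface goes from n = 1.0 toward n = 1.36: a half-wave phase shift.
Ray reflecting at the bottom interface goes from n = 1.36 toward n = 1.0: no phase shift.
The two reflections differ by half a wavelength.
For maximum reflection here: 2 n t = (m + ½) λ.
The third-smallest nonzero thickness corresponds to m = 2: t = (m + ½) λ / (2 n) = 2.50 × 417 / (2 × 1.36) = 383 nm.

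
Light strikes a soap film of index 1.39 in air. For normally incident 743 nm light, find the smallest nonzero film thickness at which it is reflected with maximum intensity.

Ray reflecting at the top interface goes from n = 1.0 toward n = 1.39: a half-wave phase shift.
Ray reflecting at the bottom interface goes from n = 1.39 toward n = 1.0: no phase shift.
The two reflections differ by half a wavelength.
So the condition for constructive reflection is 2 n t = (m + ½) λ.
Minimum at m = 0: t = λ / (4 n) = 743 / (4 × 1.39) = 134 nm.

134 nm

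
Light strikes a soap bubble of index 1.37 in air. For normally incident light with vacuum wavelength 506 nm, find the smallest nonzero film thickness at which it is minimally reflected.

At the upper boundary (n = 1.0 to n = 1.37) the reflected ray undergoes a half-wave phase shift.
Bottom surface (1.37 → 1.0): reflection off a lower-index medium gives no phase shift.
Exactly one π shift → a net half-wave offset.
With one net inversion, destructive interference in reflection requires 2 n t = m λ.
Minimum nonzero at m = 1: t = λ / (2 n) = 506 / (2 × 1.37) = 185 nm.

185 nm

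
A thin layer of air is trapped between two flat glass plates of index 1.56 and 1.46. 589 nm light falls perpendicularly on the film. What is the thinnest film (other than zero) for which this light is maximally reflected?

Ray reflecting at the top interface goes from n = 1.56 toward n = 1.0: no phase shift.
At the lower boundary (n = 1.0 to n = 1.46) the reflected ray undergoes a half-wave phase shift.
The two reflections differ by half a wavelength.
For strong reflection here: 2 n t = (m + ½) λ.
Minimum at m = 0: t = λ / (4 n) = 589 / (4 × 1.0) = 147 nm.

147 nm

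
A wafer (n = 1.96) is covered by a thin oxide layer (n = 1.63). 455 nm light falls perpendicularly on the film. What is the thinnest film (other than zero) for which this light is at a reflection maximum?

140 nm

Top surface (1.0 → 1.63): reflection off a higher-index medium gives a half-wave phase shift.
Bottom surface (1.63 → 1.96): reflection off a higher-index medium gives a half-wave phase shift.
Net: no relative phase inversion (both shifts match).
So the condition for constructive reflection is 2 n t = m λ.
Minimum nonzero at m = 1: t = λ / (2 n) = 455 / (2 × 1.63) = 140 nm.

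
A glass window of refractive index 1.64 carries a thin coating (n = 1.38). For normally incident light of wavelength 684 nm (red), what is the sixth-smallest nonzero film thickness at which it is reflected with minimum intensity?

1363 nm

Top surface (1.0 → 1.38): reflection off a higher-index medium gives a half-wave phase shift.
Bottom surface (1.38 → 1.64): reflection off a higher-index medium gives a half-wave phase shift.
Net: no relative phase inversion (both shifts match).
For dark reflection here: 2 n t = (m + ½) λ.
The sixth-smallest nonzero thickness corresponds to m = 5: t = (m + ½) λ / (2 n) = 5.50 × 684 / (2 × 1.38) = 1363 nm.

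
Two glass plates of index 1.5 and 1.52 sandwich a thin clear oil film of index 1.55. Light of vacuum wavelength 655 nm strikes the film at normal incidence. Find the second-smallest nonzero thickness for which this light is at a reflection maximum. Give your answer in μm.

0.317 μm

Top surface (1.5 → 1.55): reflection off a higher-index medium gives a half-wave phase shift.
At the lower boundary (n = 1.55 to n = 1.52) the reflected ray undergoes no phase shift.
The two reflections differ by half a wavelength.
With one net inversion, constructive interference in reflection requires 2 n t = (m + ½) λ.
The second-smallest nonzero thickness corresponds to m = 1: t = (m + ½) λ / (2 n) = 1.50 × 655 / (2 × 1.55) = 317 nm.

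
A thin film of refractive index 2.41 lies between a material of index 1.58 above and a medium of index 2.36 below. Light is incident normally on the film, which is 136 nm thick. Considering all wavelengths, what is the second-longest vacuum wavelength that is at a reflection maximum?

437 nm

Ray reflecting at the top interface goes from n = 1.58 toward n = 2.41: a half-wave phase shift.
Ray reflecting at the bottom interface goes from n = 2.41 toward n = 2.36: no phase shift.
Net: one phase inversion between the two reflected rays.
For maximum reflection here: 2 n t = (m + ½) λ.
λ = 2 n t / (m + ½). The second-longest wavelength is m = 1: λ = 2 × 2.41 × 136 / 1.50 = 437 nm.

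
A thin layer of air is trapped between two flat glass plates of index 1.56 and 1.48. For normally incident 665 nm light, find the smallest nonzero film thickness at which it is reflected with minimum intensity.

333 nm

Ray reflecting at the top interface goes from n = 1.56 toward n = 1.0: no phase shift.
Ray reflecting at the bottom interface goes from n = 1.0 toward n = 1.48: a half-wave phase shift.
Net: one phase inversion between the two reflected rays.
So the condition for destructive reflection is 2 n t = m λ.
Minimum nonzero at m = 1: t = λ / (2 n) = 665 / (2 × 1.0) = 333 nm.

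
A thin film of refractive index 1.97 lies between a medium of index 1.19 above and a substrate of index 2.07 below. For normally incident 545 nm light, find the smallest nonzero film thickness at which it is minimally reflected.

69.2 nm

Ray reflecting at the top interface goes from n = 1.19 toward n = 1.97: a half-wave phase shift.
At the lower boundary (n = 1.97 to n = 2.07) the reflected ray undergoes a half-wave phase shift.
The two reflections carry the same phase change, so no net offset.
So the condition for destructive reflection is 2 n t = (m + ½) λ.
Minimum at m = 0: t = λ / (4 n) = 545 / (4 × 1.97) = 69.2 nm.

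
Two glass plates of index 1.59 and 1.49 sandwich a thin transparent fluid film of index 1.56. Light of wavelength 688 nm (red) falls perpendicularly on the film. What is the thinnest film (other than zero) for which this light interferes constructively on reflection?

Ray reflecting at the top interface goes from n = 1.59 toward n = 1.56: no phase shift.
Bottom surface (1.56 → 1.49): reflection off a lower-index medium gives no phase shift.
The two reflections carry the same phase change, so no net offset.
With no net inversion, constructive interference in reflection requires 2 n t = m λ.
Minimum nonzero at m = 1: t = λ / (2 n) = 688 / (2 × 1.56) = 221 nm.

221 nm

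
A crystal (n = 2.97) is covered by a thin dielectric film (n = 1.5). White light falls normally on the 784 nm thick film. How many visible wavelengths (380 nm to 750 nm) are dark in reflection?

3

Top surface (1.0 → 1.5): reflection off a higher-index medium gives a half-wave phase shift.
At the lower boundary (n = 1.5 to n = 2.97) the reflected ray undergoes a half-wave phase shift.
The two reflections carry the same phase change, so no net offset.
So the condition for destructive reflection is 2 n t = (m + ½) λ.
λ = 2 n t / (m + ½) = 2352 / (m + ½) nm.
m=2: 941 nm (IR); m=3: 672 nm (visible); m=4: 523 nm (visible); m=5: 428 nm (visible); m=6: 362 nm (UV).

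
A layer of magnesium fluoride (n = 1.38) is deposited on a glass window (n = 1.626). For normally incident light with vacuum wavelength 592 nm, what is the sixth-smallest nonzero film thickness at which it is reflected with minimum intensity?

1180 nm

Ray reflecting at the top interface goes from n = 1.0 toward n = 1.38: a half-wave phase shift.
At the lower boundary (n = 1.38 to n = 1.626) the reflected ray undergoes a half-wave phase shift.
The two reflections carry the same phase change, so no net offset.
For dark reflection here: 2 n t = (m + ½) λ.
The sixth-smallest nonzero thickness corresponds to m = 5: t = (m + ½) λ / (2 n) = 5.50 × 592 / (2 × 1.38) = 1180 nm.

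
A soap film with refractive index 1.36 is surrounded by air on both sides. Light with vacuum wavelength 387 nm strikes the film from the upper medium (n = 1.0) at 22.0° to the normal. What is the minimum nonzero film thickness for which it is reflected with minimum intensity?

Ray reflecting at the top interface goes from n = 1.0 toward n = 1.36: a half-wave phase shift.
Bottom surface (1.36 → 1.0): reflection off a lower-index medium gives no phase shift.
Exactly one π shift → a net half-wave offset.
With one net inversion, destructive interference in reflection requires 2 n t cos θ_r = m λ.
Snell's law: 1.0 sin 22.0° = 1.36 sin θ_r → sin θ_r = 0.275, cos θ_r = 0.961.
Minimum nonzero at m = 1: t = λ / (2 n cos θ_r) = 387 / (2 × 1.36 × 0.961) = 148 nm.

148 nm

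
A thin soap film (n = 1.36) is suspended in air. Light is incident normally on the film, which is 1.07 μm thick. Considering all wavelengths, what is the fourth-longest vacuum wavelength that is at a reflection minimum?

Top surface (1.0 → 1.36): reflection off a higher-index medium gives a half-wave phase shift.
Ray reflecting at the bottom interface goes from n = 1.36 toward n = 1.0: no phase shift.
The two reflections differ by half a wavelength.
So the condition for destructive reflection is 2 n t = m λ.
λ = 2 n t / m. The fourth-longest wavelength is m = 4: λ = 2 × 1.36 × 1070 / 4.00 = 728 nm.

728 nm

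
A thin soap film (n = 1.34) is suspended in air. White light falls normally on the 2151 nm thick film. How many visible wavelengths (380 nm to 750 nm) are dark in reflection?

8

At the upper boundary (n = 1.0 to n = 1.34) the reflected ray undergoes a half-wave phase shift.
Bottom surface (1.34 → 1.0): reflection off a lower-index medium gives no phase shift.
Net: one phase inversion between the two reflected rays.
For weak reflection here: 2 n t = m λ.
λ = 2 n t / m = 5765 / m nm.
m=7: 824 nm (IR); m=8: 721 nm (visible); m=9: 641 nm (visible); m=10: 576 nm (visible); m=11: 524 nm (visible); m=12: 480 nm (visible); m=13: 443 nm (visible); m=14: 412 nm (visible); m=15: 384 nm (visible); m=16: 360 nm (UV).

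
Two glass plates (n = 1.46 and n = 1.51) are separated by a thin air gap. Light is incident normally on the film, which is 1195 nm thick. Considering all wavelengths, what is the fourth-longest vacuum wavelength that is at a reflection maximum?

683 nm

Top surface (1.46 → 1.0): reflection off a lower-index medium gives no phase shift.
Ray reflecting at the bottom interface goes from n = 1.0 toward n = 1.51: a half-wave phase shift.
Exactly one π shift → a net half-wave offset.
With one net inversion, constructive interference in reflection requires 2 n t = (m + ½) λ.
λ = 2 n t / (m + ½). The fourth-longest wavelength is m = 3: λ = 2 × 1.0 × 1195 / 3.50 = 683 nm.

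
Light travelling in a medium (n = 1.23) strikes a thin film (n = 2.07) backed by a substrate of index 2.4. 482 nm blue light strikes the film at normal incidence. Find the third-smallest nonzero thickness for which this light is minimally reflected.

291 nm

Ray reflecting at the top interface goes from n = 1.23 toward n = 2.07: a half-wave phase shift.
Ray reflecting at the bottom interface goes from n = 2.07 toward n = 2.4: a half-wave phase shift.
Zero or two π shifts → no net half-wave offset.
For weak reflection here: 2 n t = (m + ½) λ.
The third-smallest nonzero thickness corresponds to m = 2: t = (m + ½) λ / (2 n) = 2.50 × 482 / (2 × 2.07) = 291 nm.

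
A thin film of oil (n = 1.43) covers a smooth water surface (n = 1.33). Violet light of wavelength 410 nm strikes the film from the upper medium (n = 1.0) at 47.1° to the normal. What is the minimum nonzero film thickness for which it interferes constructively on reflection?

At the upper boundary (n = 1.0 to n = 1.43) the reflected ray undergoes a half-wave phase shift.
At the lower boundary (n = 1.43 to n = 1.33) the reflected ray undergoes no phase shift.
Net: one phase inversion between the two reflected rays.
So the condition for constructive reflection is 2 n t cos θ_r = (m + ½) λ.
Snell's law: 1.0 sin 47.1° = 1.43 sin θ_r → sin θ_r = 0.512, cos θ_r = 0.859.
Minimum at m = 0: t = λ / (4 n cos θ_r) = 410 / (4 × 1.43 × 0.859) = 83.5 nm.

83.5 nm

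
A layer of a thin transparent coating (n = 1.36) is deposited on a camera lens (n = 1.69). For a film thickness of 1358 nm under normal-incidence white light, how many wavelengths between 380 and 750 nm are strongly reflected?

Top surface (1.0 → 1.36): reflection off a higher-index medium gives a half-wave phase shift.
Bottom surface (1.36 → 1.69): reflection off a higher-index medium gives a half-wave phase shift.
The two reflections carry the same phase change, so no net offset.
With no net inversion, constructive interference in reflection requires 2 n t = m λ.
λ = 2 n t / m = 3694 / m nm.
m=4: 923 nm (IR); m=5: 739 nm (visible); m=6: 616 nm (visible); m=7: 528 nm (visible); m=8: 462 nm (visible); m=9: 410 nm (visible); m=10: 369 nm (UV).

5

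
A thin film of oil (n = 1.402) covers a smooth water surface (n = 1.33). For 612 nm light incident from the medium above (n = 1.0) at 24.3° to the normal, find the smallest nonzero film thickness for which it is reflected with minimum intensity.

228 nm

Ray reflecting at the top interface goes from n = 1.0 toward n = 1.402: a half-wave phase shift.
Ray reflecting at the bottom interface goes from n = 1.402 toward n = 1.33: no phase shift.
Exactly one π shift → a net half-wave offset.
For dark reflection here: 2 n t cos θ_r = m λ.
Snell's law: 1.0 sin 24.3° = 1.402 sin θ_r → sin θ_r = 0.294, cos θ_r = 0.956.
Minimum nonzero at m = 1: t = λ / (2 n cos θ_r) = 612 / (2 × 1.402 × 0.956) = 228 nm.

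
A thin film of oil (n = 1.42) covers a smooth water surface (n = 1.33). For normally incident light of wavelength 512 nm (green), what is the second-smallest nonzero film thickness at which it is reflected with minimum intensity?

Ray reflecting at the top interface goes from n = 1.0 toward n = 1.42: a half-wave phase shift.
Ray reflecting at the bottom interface goes from n = 1.42 toward n = 1.33: no phase shift.
The two reflections differ by half a wavelength.
So the condition for destructive reflection is 2 n t = m λ.
The second-smallest nonzero thickness corresponds to m = 2: t = m λ / (2 n) = 2.00 × 512 / (2 × 1.42) = 361 nm.

361 nm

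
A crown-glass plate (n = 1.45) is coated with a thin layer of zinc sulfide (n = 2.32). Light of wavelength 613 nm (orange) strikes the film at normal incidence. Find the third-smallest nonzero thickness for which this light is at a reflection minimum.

396 nm

Top surface (1.0 → 2.32): reflection off a higher-index medium gives a half-wave phase shift.
At the lower boundary (n = 2.32 to n = 1.45) the reflected ray undergoes no phase shift.
Net: one phase inversion between the two reflected rays.
For minimum reflection here: 2 n t = m λ.
The third-smallest nonzero thickness corresponds to m = 3: t = m λ / (2 n) = 3.00 × 613 / (2 × 2.32) = 396 nm.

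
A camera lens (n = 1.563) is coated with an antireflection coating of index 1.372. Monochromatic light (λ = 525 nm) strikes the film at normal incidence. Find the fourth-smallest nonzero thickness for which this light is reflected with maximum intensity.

765 nm

At the upper boundary (n = 1.0 to n = 1.372) the reflected ray undergoes a half-wave phase shift.
Bottom surface (1.372 → 1.563): reflection off a higher-index medium gives a half-wave phase shift.
Net: no relative phase inversion (both shifts match).
For strong reflection here: 2 n t = m λ.
The fourth-smallest nonzero thickness corresponds to m = 4: t = m λ / (2 n) = 4.00 × 525 / (2 × 1.372) = 765 nm.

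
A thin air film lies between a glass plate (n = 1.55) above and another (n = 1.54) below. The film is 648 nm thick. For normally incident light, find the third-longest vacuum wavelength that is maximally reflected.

Top surface (1.55 → 1.0): reflection off a lower-index medium gives no phase shift.
At the lower boundary (n = 1.0 to n = 1.54) the reflected ray undergoes a half-wave phase shift.
Net: one phase inversion between the two reflected rays.
So the condition for constructive reflection is 2 n t = (m + ½) λ.
λ = 2 n t / (m + ½). The third-longest wavelength is m = 2: λ = 2 × 1.0 × 648 / 2.50 = 518 nm.

518 nm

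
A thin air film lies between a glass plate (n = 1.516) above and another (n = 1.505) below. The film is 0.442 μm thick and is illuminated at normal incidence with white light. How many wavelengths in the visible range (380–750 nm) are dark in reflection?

1

At the upper boundary (n = 1.516 to n = 1.0) the reflected ray undergoes no phase shift.
At the lower boundary (n = 1.0 to n = 1.505) the reflected ray undergoes a half-wave phase shift.
The two reflections differ by half a wavelength.
With one net inversion, destructive interference in reflection requires 2 n t = m λ.
λ = 2 n t / m = 884 / m nm.
m=1: 884 nm (IR); m=2: 442 nm (visible); m=3: 295 nm (UV).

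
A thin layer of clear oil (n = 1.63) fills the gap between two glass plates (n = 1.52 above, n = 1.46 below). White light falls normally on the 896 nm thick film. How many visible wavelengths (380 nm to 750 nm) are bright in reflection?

Top surface (1.52 → 1.63): reflection off a higher-index medium gives a half-wave phase shift.
Bottom surface (1.63 → 1.46): reflection off a lower-index medium gives no phase shift.
The two reflections differ by half a wavelength.
With one net inversion, constructive interference in reflection requires 2 n t = (m + ½) λ.
λ = 2 n t / (m + ½) = 2921 / (m + ½) nm.
m=3: 835 nm (IR); m=4: 649 nm (visible); m=5: 531 nm (visible); m=6: 449 nm (visible); m=7: 389 nm (visible); m=8: 344 nm (UV).

4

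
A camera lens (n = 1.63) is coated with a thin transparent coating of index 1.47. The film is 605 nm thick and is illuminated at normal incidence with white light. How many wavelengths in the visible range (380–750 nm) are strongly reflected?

At the upper boundary (n = 1.0 to n = 1.47) the reflected ray undergoes a half-wave phase shift.
Ray reflecting at the bottom interface goes from n = 1.47 toward n = 1.63: a half-wave phase shift.
Zero or two π shifts → no net half-wave offset.
For maximum reflection here: 2 n t = m λ.
λ = 2 n t / m = 1779 / m nm.
m=2: 889 nm (IR); m=3: 593 nm (visible); m=4: 445 nm (visible); m=5: 356 nm (UV).

2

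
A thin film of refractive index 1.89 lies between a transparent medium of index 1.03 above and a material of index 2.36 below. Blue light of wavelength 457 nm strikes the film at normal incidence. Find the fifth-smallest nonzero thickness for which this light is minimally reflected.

544 nm

Ray reflecting at the top interface goes from n = 1.03 toward n = 1.89: a half-wave phase shift.
Ray reflecting at the bottom interface goes from n = 1.89 toward n = 2.36: a half-wave phase shift.
Net: no relative phase inversion (both shifts match).
For weak reflection here: 2 n t = (m + ½) λ.
The fifth-smallest nonzero thickness corresponds to m = 4: t = (m + ½) λ / (2 n) = 4.50 × 457 / (2 × 1.89) = 544 nm.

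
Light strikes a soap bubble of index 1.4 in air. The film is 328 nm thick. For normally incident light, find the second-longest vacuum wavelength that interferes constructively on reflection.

Top surface (1.0 → 1.4): reflection off a higher-index medium gives a half-wave phase shift.
At the lower boundary (n = 1.4 to n = 1.0) the reflected ray undergoes no phase shift.
The two reflections differ by half a wavelength.
With one net inversion, constructive interference in reflection requires 2 n t = (m + ½) λ.
λ = 2 n t / (m + ½). The second-longest wavelength is m = 1: λ = 2 × 1.4 × 328 / 1.50 = 612 nm.

612 nm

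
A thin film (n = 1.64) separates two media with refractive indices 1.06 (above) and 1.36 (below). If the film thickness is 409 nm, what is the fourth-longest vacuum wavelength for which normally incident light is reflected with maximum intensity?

At the upper boundary (n = 1.06 to n = 1.64) the reflected ray undergoes a half-wave phase shift.
At the lower boundary (n = 1.64 to n = 1.36) the reflected ray undergoes no phase shift.
Net: one phase inversion between the two reflected rays.
With one net inversion, constructive interference in reflection requires 2 n t = (m + ½) λ.
λ = 2 n t / (m + ½). The fourth-longest wavelength is m = 3: λ = 2 × 1.64 × 409 / 3.50 = 383 nm.

383 nm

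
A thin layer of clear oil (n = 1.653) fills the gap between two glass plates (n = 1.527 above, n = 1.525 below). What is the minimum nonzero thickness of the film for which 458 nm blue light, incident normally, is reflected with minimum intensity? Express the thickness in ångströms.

1385 Å

Top surface (1.527 → 1.653): reflection off a higher-index medium gives a half-wave phase shift.
Bottom surface (1.653 → 1.525): reflection off a lower-index medium gives no phase shift.
The two reflections differ by half a wavelength.
For minimum reflection here: 2 n t = m λ.
Minimum nonzero at m = 1: t = λ / (2 n) = 458 / (2 × 1.653) = 139 nm.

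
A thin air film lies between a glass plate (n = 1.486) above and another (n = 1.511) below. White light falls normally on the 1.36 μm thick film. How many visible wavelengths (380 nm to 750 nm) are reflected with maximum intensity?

3

Ray reflecting at the top interface goes from n = 1.486 toward n = 1.0: no phase shift.
At the lower boundary (n = 1.0 to n = 1.511) the reflected ray undergoes a half-wave phase shift.
Net: one phase inversion between the two reflected rays.
So the condition for constructive reflection is 2 n t = (m + ½) λ.
λ = 2 n t / (m + ½) = 2720 / (m + ½) nm.
m=3: 777 nm (IR); m=4: 604 nm (visible); m=5: 495 nm (visible); m=6: 418 nm (visible); m=7: 363 nm (UV).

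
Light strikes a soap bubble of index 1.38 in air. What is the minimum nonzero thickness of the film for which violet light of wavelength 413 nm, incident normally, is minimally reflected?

Ray reflecting at the top interface goes from n = 1.0 toward n = 1.38: a half-wave phase shift.
At the lower boundary (n = 1.38 to n = 1.0) the reflected ray undergoes no phase shift.
Exactly one π shift → a net half-wave offset.
For weak reflection here: 2 n t = m λ.
Minimum nonzero at m = 1: t = λ / (2 n) = 413 / (2 × 1.38) = 150 nm.

150 nm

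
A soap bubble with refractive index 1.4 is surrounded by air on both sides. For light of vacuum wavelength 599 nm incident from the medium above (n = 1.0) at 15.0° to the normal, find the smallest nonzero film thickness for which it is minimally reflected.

218 nm

Top surface (1.0 → 1.4): reflection off a higher-index medium gives a half-wave phase shift.
Ray reflecting at the bottom interface goes from n = 1.4 toward n = 1.0: no phase shift.
Exactly one π shift → a net half-wave offset.
For dark reflection here: 2 n t cos θ_r = m λ.
Snell's law: 1.0 sin 15.0° = 1.4 sin θ_r → sin θ_r = 0.185, cos θ_r = 0.983.
Minimum nonzero at m = 1: t = λ / (2 n cos θ_r) = 599 / (2 × 1.4 × 0.983) = 218 nm.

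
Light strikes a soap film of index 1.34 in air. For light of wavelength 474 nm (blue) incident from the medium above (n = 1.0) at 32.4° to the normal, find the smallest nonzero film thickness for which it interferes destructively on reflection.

Ray reflecting at the top interface goes from n = 1.0 toward n = 1.34: a half-wave phase shift.
Bottom surface (1.34 → 1.0): reflection off a lower-index medium gives no phase shift.
Net: one phase inversion between the two reflected rays.
For dark reflection here: 2 n t cos θ_r = m λ.
Snell's law: 1.0 sin 32.4° = 1.34 sin θ_r → sin θ_r = 0.400, cos θ_r = 0.917.
Minimum nonzero at m = 1: t = λ / (2 n cos θ_r) = 474 / (2 × 1.34 × 0.917) = 193 nm.

193 nm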